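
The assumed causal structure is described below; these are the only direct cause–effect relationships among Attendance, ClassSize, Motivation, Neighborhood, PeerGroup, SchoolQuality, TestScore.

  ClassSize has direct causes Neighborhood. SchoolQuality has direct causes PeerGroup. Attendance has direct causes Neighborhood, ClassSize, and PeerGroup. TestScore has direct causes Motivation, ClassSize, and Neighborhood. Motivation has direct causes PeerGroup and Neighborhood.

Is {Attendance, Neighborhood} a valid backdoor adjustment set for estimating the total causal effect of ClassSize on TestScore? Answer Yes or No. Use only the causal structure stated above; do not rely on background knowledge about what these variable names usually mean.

Backdoor paths from ClassSize to TestScore (paths whose first edge points into ClassSize):
  P1: ClassSize <- Neighborhood -> Motivation -> TestScore
  P2: ClassSize <- Neighborhood -> TestScore
  P3: ClassSize <- Neighborhood -> Attendance <- PeerGroup -> Motivation -> TestScore
Condition 1 (no descendant of ClassSize in the set): FAILS — Attendance is a descendant of ClassSize.
Condition 2 (every backdoor path blocked by {Attendance, Neighborhood}):
  P1: blocked at fork node Neighborhood ∈ conditioning set.
  P2: blocked at fork node Neighborhood ∈ conditioning set.
  P3: blocked at fork node Neighborhood ∈ conditioning set.
{Attendance, Neighborhood} does not satisfy the backdoor criterion.

No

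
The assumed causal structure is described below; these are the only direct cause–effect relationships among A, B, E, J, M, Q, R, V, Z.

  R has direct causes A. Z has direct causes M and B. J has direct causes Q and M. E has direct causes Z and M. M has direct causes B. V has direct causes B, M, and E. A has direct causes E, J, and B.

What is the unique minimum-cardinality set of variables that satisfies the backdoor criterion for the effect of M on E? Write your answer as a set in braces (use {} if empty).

{B}

Variables eligible for adjustment (non-descendants of M, excluding M and E): {B, Q}.
Backdoor paths from M to E:
  P1: M <- B -> Z -> E
  P2: M <- B -> V <- E
  P3: M <- B -> A <- E
The empty set is not sufficient: P1 (M <- B -> Z -> E) has no collider blocking it and no conditioned non-collider, so it is open.
Try {B}:
  P1: blocked at fork node B ∈ conditioning set.
  P2: blocked at fork node B ∈ conditioning set.
  P3: blocked at fork node B ∈ conditioning set.
{B} contains no descendant of M and blocks every backdoor path.
No other singleton works — e.g. {Q} leaves P1 open — so {B} is the unique smallest valid adjustment set.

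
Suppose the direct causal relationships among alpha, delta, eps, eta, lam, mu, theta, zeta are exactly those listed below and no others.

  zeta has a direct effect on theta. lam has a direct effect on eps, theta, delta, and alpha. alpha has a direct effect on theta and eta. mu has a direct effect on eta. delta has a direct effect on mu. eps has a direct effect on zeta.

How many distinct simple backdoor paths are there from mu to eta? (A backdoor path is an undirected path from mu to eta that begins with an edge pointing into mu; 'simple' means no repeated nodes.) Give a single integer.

A backdoor path from mu to eta is any simple undirected path whose first edge points into mu (i.e. leaves mu via a parent).
Parents of mu: {delta}.
Enumerating:
  P1: mu <- delta <- lam -> eps -> zeta -> theta <- alpha -> eta
  P2: mu <- delta <- lam -> alpha -> eta
  P3: mu <- delta <- lam -> theta <- alpha -> eta
That exhausts the simple backdoor paths. Count: 3.

3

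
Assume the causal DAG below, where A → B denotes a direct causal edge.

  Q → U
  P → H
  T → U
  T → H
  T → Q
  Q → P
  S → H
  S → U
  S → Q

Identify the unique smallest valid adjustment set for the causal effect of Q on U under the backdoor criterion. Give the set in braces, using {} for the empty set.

{S, T}

Variables eligible for adjustment (non-descendants of Q, excluding Q and U): {S, T}.
Backdoor paths from Q to U:
  P1: Q <- T -> U
  P2: Q <- T -> H <- S -> U
  P3: Q <- S -> U
  P4: Q <- S -> H <- T -> U
The empty set is not sufficient: P1 (Q <- T -> U) has no collider blocking it and no conditioned non-collider, so it is open.
Try {S, T}:
  P1: blocked at fork node T ∈ conditioning set.
  P2: blocked at fork node T ∈ conditioning set.
  P3: blocked at fork node S ∈ conditioning set.
  P4: blocked at fork node S ∈ conditioning set.
{S, T} contains no descendant of Q and blocks every backdoor path.
Every element of {S, T} is needed (dropping S leaves P3 open; dropping T leaves P1 open), so no proper subset is valid.
Among all size-2 subsets of the eligible variables, only {S, T} blocks every backdoor path, so it is the unique smallest valid adjustment set.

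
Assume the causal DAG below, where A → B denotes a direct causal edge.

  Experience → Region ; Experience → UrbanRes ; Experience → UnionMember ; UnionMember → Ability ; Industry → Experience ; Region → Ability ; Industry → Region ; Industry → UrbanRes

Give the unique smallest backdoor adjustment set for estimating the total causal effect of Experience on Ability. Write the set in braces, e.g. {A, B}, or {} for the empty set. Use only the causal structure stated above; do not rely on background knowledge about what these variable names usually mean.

Variables eligible for adjustment (non-descendants of Experience, excluding Experience and Ability): {Industry}.
Backdoor paths from Experience to Ability:
  P1: Experience <- Industry -> Region -> Ability
The empty set is not sufficient: P1 (Experience <- Industry -> Region -> Ability) has no collider blocking it and no conditioned non-collider, so it is open.
Try {Industry}:
  P1: blocked at fork node Industry ∈ conditioning set.
{Industry} contains no descendant of Experience and blocks every backdoor path.
{Industry} is the unique smallest valid adjustment set.

{Industry}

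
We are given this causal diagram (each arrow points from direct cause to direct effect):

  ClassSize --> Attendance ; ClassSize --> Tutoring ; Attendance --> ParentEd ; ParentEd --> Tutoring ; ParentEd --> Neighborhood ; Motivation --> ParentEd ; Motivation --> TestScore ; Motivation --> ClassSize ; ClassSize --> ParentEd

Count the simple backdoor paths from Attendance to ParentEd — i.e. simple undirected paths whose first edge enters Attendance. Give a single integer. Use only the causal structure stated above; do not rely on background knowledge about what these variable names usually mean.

A backdoor path from Attendance to ParentEd is any simple undirected path whose first edge points into Attendance (i.e. leaves Attendance via a parent).
Parents of Attendance: {ClassSize}.
Enumerating:
  P1: Attendance <- ClassSize <- Motivation -> ParentEd
  P2: Attendance <- ClassSize -> ParentEd
  P3: Attendance <- ClassSize -> Tutoring <- ParentEd
That exhausts the simple backdoor paths. Count: 3.

3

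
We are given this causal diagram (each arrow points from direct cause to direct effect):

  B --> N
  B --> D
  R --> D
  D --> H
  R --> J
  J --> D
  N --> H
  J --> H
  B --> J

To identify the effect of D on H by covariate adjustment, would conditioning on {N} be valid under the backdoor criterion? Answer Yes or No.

No

Backdoor paths from D to H (paths whose first edge points into D):
  P1: D <- B -> N -> H
  P2: D <- B -> J -> H
  P3: D <- R -> J <- B -> N -> H
  P4: D <- R -> J -> H
  P5: D <- J <- B -> N -> H
  P6: D <- J -> H
Condition 1 (no descendant of D in the set): holds — descendants of D are {H}; none are in {N}.
Condition 2 (every backdoor path blocked by {N}):
  P1: blocked at chain node N ∈ conditioning set.
  P2: open — no interior node is in the conditioning set.
  P3: blocked at collider J (neither it nor any descendant is in the conditioning set).
  P4: open — no interior node is in the conditioning set.
  P5: blocked at chain node N ∈ conditioning set.
  P6: open — no interior node is in the conditioning set.
{N} does not satisfy the backdoor criterion.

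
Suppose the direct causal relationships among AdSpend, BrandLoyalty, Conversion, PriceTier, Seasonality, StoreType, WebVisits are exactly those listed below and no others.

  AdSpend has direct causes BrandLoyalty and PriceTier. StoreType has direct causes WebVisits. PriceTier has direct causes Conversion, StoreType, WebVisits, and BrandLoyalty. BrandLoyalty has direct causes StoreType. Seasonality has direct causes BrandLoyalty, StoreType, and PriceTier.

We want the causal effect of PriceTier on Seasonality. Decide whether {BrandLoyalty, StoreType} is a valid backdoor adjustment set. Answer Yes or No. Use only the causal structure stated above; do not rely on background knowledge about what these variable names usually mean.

Yes

Backdoor paths from PriceTier to Seasonality (paths whose first edge points into PriceTier):
  P1: PriceTier <- WebVisits -> StoreType -> BrandLoyalty -> Seasonality
  P2: PriceTier <- WebVisits -> StoreType -> Seasonality
  P3: PriceTier <- StoreType -> BrandLoyalty -> Seasonality
  P4: PriceTier <- StoreType -> Seasonality
  P5: PriceTier <- BrandLoyalty <- StoreType -> Seasonality
  P6: PriceTier <- BrandLoyalty -> Seasonality
Condition 1 (no descendant of PriceTier in the set): holds — descendants of PriceTier are {AdSpend, Seasonality}; none are in {BrandLoyalty, StoreType}.
Condition 2 (every backdoor path blocked by {BrandLoyalty, StoreType}):
  P1: blocked at chain node StoreType ∈ conditioning set.
  P2: blocked at chain node StoreType ∈ conditioning set.
  P3: blocked at fork node StoreType ∈ conditioning set.
  P4: blocked at fork node StoreType ∈ conditioning set.
  P5: blocked at chain node BrandLoyalty ∈ conditioning set.
  P6: blocked at fork node BrandLoyalty ∈ conditioning set.
{BrandLoyalty, StoreType} satisfies the backdoor criterion.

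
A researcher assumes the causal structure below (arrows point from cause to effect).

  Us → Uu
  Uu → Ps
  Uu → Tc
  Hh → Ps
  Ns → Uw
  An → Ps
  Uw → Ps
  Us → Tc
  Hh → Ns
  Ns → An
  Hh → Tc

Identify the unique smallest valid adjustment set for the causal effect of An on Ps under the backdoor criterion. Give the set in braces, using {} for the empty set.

{Ns}

Variables eligible for adjustment (non-descendants of An, excluding An and Ps): {Hh, Ns, Tc, Us, Uu, Uw}.
Backdoor paths from An to Ps:
  P1: An <- Ns <- Hh -> Tc <- Us -> Uu -> Ps
  P2: An <- Ns <- Hh -> Tc <- Uu -> Ps
  P3: An <- Ns <- Hh -> Ps
  P4: An <- Ns -> Uw -> Ps
The empty set is not sufficient: P3 (An <- Ns <- Hh -> Ps) has no collider blocking it and no conditioned non-collider, so it is open.
Try {Ns}:
  P1: blocked at chain node Ns ∈ conditioning set.
  P2: blocked at chain node Ns ∈ conditioning set.
  P3: blocked at chain node Ns ∈ conditioning set.
  P4: blocked at fork node Ns ∈ conditioning set.
{Ns} contains no descendant of An and blocks every backdoor path.
No other singleton works — e.g. {Us} leaves P3 open — so {Ns} is the unique smallest valid adjustment set.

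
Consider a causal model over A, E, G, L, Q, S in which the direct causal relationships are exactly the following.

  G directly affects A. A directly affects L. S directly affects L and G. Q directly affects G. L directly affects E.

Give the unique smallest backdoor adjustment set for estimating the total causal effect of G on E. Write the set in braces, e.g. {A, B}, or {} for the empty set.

Variables eligible for adjustment (non-descendants of G, excluding G and E): {Q, S}.
Backdoor paths from G to E:
  P1: G <- S -> L -> E
The empty set is not sufficient: P1 (G <- S -> L -> E) has no collider blocking it and no conditioned non-collider, so it is open.
Try {S}:
  P1: blocked at fork node S ∈ conditioning set.
{S} contains no descendant of G and blocks every backdoor path.
No other singleton works — e.g. {Q} leaves P1 open — so {S} is the unique smallest valid adjustment set.

{S}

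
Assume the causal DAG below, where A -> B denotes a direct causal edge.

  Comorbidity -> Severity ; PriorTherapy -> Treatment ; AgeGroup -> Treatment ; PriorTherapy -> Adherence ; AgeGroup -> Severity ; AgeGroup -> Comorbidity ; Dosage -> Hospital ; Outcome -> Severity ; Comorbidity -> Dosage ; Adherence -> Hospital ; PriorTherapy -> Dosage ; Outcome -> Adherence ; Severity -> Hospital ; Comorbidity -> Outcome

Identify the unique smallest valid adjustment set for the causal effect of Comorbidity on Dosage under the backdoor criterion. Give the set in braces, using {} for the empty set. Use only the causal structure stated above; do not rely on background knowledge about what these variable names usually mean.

{}

Variables eligible for adjustment (non-descendants of Comorbidity, excluding Comorbidity and Dosage): {AgeGroup, PriorTherapy, Treatment}.
Backdoor paths from Comorbidity to Dosage:
  P1: Comorbidity <- AgeGroup -> Treatment <- PriorTherapy -> Dosage
  P2: Comorbidity <- AgeGroup -> Treatment <- PriorTherapy -> Adherence <- Outcome -> Severity -> Hospital <- Dosage
  P3: Comorbidity <- AgeGroup -> Treatment <- PriorTherapy -> Adherence -> Hospital <- Dosage
  P4: Comorbidity <- AgeGroup -> Severity <- Outcome -> Adherence <- PriorTherapy -> Dosage
  P5: Comorbidity <- AgeGroup -> Severity <- Outcome -> Adherence -> Hospital <- Dosage
  P6: Comorbidity <- AgeGroup -> Severity -> Hospital <- Dosage
  P7: Comorbidity <- AgeGroup -> Severity -> Hospital <- Adherence <- PriorTherapy -> Dosage
Each backdoor path contains an unconditioned collider, so every path is already blocked with the empty conditioning set:
  P1: blocked at collider Treatment (neither it nor any descendant is in the conditioning set).
  P2: blocked at collider Treatment (neither it nor any descendant is in the conditioning set).
  P3: blocked at collider Treatment (neither it nor any descendant is in the conditioning set).
  P4: blocked at collider Severity (neither it nor any descendant is in the conditioning set).
  P5: blocked at collider Severity (neither it nor any descendant is in the conditioning set).
  P6: blocked at collider Hospital (neither it nor any descendant is in the conditioning set).
  P7: blocked at collider Hospital (neither it nor any descendant is in the conditioning set).
The empty set is therefore the unique smallest valid set.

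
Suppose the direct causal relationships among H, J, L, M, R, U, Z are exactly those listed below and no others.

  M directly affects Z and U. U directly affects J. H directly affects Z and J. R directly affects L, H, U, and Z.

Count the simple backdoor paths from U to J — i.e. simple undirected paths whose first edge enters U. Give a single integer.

4

A backdoor path from U to J is any simple undirected path whose first edge points into U (i.e. leaves U via a parent).
Parents of U: {M, R}.
Enumerating:
  P1: U <- M -> Z <- R -> H -> J
  P2: U <- M -> Z <- H -> J
  P3: U <- R -> H -> J
  P4: U <- R -> Z <- H -> J
That exhausts the simple backdoor paths. Count: 4.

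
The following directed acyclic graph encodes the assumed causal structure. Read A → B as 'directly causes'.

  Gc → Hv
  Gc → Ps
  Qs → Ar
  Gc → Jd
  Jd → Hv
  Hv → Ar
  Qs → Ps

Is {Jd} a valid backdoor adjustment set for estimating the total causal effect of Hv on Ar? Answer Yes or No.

Backdoor paths from Hv to Ar (paths whose first edge points into Hv):
  P1: Hv <- Gc -> Ps <- Qs -> Ar
  P2: Hv <- Jd <- Gc -> Ps <- Qs -> Ar
Condition 1 (no descendant of Hv in the set): holds — descendants of Hv are {Ar}; none are in {Jd}.
Condition 2 (every backdoor path blocked by {Jd}):
  P1: blocked at collider Ps (neither it nor any descendant is in the conditioning set).
  P2: blocked at chain node Jd ∈ conditioning set.
{Jd} satisfies the backdoor criterion.

Yes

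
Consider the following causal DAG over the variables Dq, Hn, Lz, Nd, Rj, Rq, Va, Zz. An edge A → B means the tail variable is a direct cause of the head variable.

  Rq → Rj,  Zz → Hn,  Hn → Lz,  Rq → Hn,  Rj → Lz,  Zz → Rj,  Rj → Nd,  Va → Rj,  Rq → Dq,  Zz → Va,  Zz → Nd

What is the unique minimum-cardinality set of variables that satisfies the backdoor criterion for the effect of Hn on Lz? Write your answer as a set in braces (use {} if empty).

Variables eligible for adjustment (non-descendants of Hn, excluding Hn and Lz): {Dq, Nd, Rj, Rq, Va, Zz}.
Backdoor paths from Hn to Lz:
  P1: Hn <- Zz -> Va -> Rj -> Lz
  P2: Hn <- Zz -> Rj -> Lz
  P3: Hn <- Zz -> Nd <- Rj -> Lz
  P4: Hn <- Rq -> Rj -> Lz
The empty set is not sufficient: P1 (Hn <- Zz -> Va -> Rj -> Lz) has no collider blocking it and no conditioned non-collider, so it is open.
Try {Rj}:
  P1: blocked at chain node Rj ∈ conditioning set.
  P2: blocked at chain node Rj ∈ conditioning set.
  P3: blocked at collider Nd (neither it nor any descendant is in the conditioning set).
  P4: blocked at chain node Rj ∈ conditioning set.
{Rj} contains no descendant of Hn and blocks every backdoor path.
No other singleton works — e.g. {Zz} leaves P4 open — so {Rj} is the unique smallest valid adjustment set.

{Rj}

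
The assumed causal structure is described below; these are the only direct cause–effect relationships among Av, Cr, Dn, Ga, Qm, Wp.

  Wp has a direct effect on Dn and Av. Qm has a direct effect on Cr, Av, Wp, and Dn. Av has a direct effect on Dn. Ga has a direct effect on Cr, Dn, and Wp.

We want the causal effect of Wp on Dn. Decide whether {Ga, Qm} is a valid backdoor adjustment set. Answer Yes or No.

Backdoor paths from Wp to Dn (paths whose first edge points into Wp):
  P1: Wp <- Qm -> Av -> Dn
  P2: Wp <- Qm -> Cr <- Ga -> Dn
  P3: Wp <- Qm -> Dn
  P4: Wp <- Ga -> Cr <- Qm -> Av -> Dn
  P5: Wp <- Ga -> Cr <- Qm -> Dn
  P6: Wp <- Ga -> Dn
Condition 1 (no descendant of Wp in the set): holds — descendants of Wp are {Av, Dn}; none are in {Ga, Qm}.
Condition 2 (every backdoor path blocked by {Ga, Qm}):
  P1: blocked at fork node Qm ∈ conditioning set.
  P2: blocked at fork node Qm ∈ conditioning set.
  P3: blocked at fork node Qm ∈ conditioning set.
  P4: blocked at fork node Ga ∈ conditioning set.
  P5: blocked at fork node Ga ∈ conditioning set.
  P6: blocked at fork node Ga ∈ conditioning set.
{Ga, Qm} satisfies the backdoor criterion.

Yes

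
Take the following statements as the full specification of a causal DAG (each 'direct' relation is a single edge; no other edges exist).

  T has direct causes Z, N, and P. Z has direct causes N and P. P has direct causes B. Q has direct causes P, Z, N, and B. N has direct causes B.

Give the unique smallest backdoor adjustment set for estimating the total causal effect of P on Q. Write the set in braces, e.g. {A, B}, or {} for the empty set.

{B}

Variables eligible for adjustment (non-descendants of P, excluding P and Q): {B, N}.
Backdoor paths from P to Q:
  P1: P <- B -> N -> Z -> Q
  P2: P <- B -> N -> T <- Z -> Q
  P3: P <- B -> N -> Q
  P4: P <- B -> Q
The empty set is not sufficient: P1 (P <- B -> N -> Z -> Q) has no collider blocking it and no conditioned non-collider, so it is open.
Try {B}:
  P1: blocked at fork node B ∈ conditioning set.
  P2: blocked at fork node B ∈ conditioning set.
  P3: blocked at fork node B ∈ conditioning set.
  P4: blocked at fork node B ∈ conditioning set.
{B} contains no descendant of P and blocks every backdoor path.
No other singleton works — e.g. {N} leaves P4 open — so {B} is the unique smallest valid adjustment set.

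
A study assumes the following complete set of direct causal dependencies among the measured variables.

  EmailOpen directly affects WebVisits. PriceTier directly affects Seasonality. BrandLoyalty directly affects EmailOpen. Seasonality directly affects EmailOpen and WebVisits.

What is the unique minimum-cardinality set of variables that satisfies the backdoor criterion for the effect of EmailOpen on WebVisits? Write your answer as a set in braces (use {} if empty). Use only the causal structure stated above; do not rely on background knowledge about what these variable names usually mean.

Variables eligible for adjustment (non-descendants of EmailOpen, excluding EmailOpen and WebVisits): {BrandLoyalty, PriceTier, Seasonality}.
Backdoor paths from EmailOpen to WebVisits:
  P1: EmailOpen <- Seasonality -> WebVisits
The empty set is not sufficient: P1 (EmailOpen <- Seasonality -> WebVisits) has no collider blocking it and no conditioned non-collider, so it is open.
Try {Seasonality}:
  P1: blocked at fork node Seasonality ∈ conditioning set.
{Seasonality} contains no descendant of EmailOpen and blocks every backdoor path.
No other singleton works — e.g. {BrandLoyalty} leaves P1 open — so {Seasonality} is the unique smallest valid adjustment set.

{Seasonality}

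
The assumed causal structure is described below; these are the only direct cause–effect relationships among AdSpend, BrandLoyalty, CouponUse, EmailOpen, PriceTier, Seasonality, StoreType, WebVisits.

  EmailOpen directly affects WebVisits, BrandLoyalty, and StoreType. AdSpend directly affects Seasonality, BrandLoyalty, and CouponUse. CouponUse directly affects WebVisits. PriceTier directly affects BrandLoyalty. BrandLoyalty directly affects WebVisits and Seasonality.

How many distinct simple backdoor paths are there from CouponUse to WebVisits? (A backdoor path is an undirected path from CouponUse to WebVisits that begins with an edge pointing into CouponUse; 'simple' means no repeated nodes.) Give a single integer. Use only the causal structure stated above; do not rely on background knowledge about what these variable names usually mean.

A backdoor path from CouponUse to WebVisits is any simple undirected path whose first edge points into CouponUse (i.e. leaves CouponUse via a parent).
Parents of CouponUse: {AdSpend}.
Enumerating:
  P1: CouponUse <- AdSpend -> BrandLoyalty <- EmailOpen -> WebVisits
  P2: CouponUse <- AdSpend -> BrandLoyalty -> WebVisits
  P3: CouponUse <- AdSpend -> Seasonality <- BrandLoyalty <- EmailOpen -> WebVisits
  P4: CouponUse <- AdSpend -> Seasonality <- BrandLoyalty -> WebVisits
That exhausts the simple backdoor paths. Count: 4.

4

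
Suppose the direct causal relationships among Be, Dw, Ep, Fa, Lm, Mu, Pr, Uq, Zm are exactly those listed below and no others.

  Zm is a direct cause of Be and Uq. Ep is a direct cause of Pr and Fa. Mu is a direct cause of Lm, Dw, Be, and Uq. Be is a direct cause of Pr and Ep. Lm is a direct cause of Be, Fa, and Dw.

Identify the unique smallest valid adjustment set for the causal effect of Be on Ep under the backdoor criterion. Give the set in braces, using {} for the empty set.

Variables eligible for adjustment (non-descendants of Be, excluding Be and Ep): {Dw, Lm, Mu, Uq, Zm}.
Backdoor paths from Be to Ep:
  P1: Be <- Mu -> Lm -> Fa <- Ep
  P2: Be <- Mu -> Dw <- Lm -> Fa <- Ep
  P3: Be <- Zm -> Uq <- Mu -> Lm -> Fa <- Ep
  P4: Be <- Zm -> Uq <- Mu -> Dw <- Lm -> Fa <- Ep
  P5: Be <- Lm -> Fa <- Ep
Each backdoor path contains an unconditioned collider, so every path is already blocked with the empty conditioning set:
  P1: blocked at collider Fa (neither it nor any descendant is in the conditioning set).
  P2: blocked at collider Dw (neither it nor any descendant is in the conditioning set).
  P3: blocked at collider Uq (neither it nor any descendant is in the conditioning set).
  P4: blocked at collider Uq (neither it nor any descendant is in the conditioning set).
  P5: blocked at collider Fa (neither it nor any descendant is in the conditioning set).
The empty set is therefore the unique smallest valid set.

{}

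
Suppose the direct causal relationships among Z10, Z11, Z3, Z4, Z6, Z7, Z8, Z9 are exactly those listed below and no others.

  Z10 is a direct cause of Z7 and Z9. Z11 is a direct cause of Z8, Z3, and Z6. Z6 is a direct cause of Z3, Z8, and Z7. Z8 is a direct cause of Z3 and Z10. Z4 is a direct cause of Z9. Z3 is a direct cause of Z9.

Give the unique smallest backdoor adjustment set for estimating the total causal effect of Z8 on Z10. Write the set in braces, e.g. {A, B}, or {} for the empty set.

{}

Variables eligible for adjustment (non-descendants of Z8, excluding Z8 and Z10): {Z11, Z4, Z6}.
Backdoor paths from Z8 to Z10:
  P1: Z8 <- Z11 -> Z6 -> Z3 -> Z9 <- Z10
  P2: Z8 <- Z11 -> Z6 -> Z7 <- Z10
  P3: Z8 <- Z11 -> Z3 <- Z6 -> Z7 <- Z10
  P4: Z8 <- Z11 -> Z3 -> Z9 <- Z10
  P5: Z8 <- Z6 <- Z11 -> Z3 -> Z9 <- Z10
  P6: Z8 <- Z6 -> Z3 -> Z9 <- Z10
  P7: Z8 <- Z6 -> Z7 <- Z10
Each backdoor path contains an unconditioned collider, so every path is already blocked with the empty conditioning set:
  P1: blocked at collider Z9 (neither it nor any descendant is in the conditioning set).
  P2: blocked at collider Z7 (neither it nor any descendant is in the conditioning set).
  P3: blocked at collider Z3 (neither it nor any descendant is in the conditioning set).
  P4: blocked at collider Z9 (neither it nor any descendant is in the conditioning set).
  P5: blocked at collider Z9 (neither it nor any descendant is in the conditioning set).
  P6: blocked at collider Z9 (neither it nor any descendant is in the conditioning set).
  P7: blocked at collider Z7 (neither it nor any descendant is in the conditioning set).
The empty set is therefore the unique smallest valid set.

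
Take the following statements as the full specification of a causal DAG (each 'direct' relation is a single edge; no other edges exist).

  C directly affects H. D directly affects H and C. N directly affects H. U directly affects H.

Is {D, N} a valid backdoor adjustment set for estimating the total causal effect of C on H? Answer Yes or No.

Backdoor paths from C to H (paths whose first edge points into C):
  P1: C <- D -> H
Condition 1 (no descendant of C in the set): holds — descendants of C are {H}; none are in {D, N}.
Condition 2 (every backdoor path blocked by {D, N}):
  P1: blocked at fork node D ∈ conditioning set.
{D, N} satisfies the backdoor criterion.

Yes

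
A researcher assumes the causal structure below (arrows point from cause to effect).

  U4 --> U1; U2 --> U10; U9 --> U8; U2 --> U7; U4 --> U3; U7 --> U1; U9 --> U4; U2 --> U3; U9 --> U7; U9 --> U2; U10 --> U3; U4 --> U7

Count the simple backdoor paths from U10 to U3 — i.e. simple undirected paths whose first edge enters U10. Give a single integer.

7

A backdoor path from U10 to U3 is any simple undirected path whose first edge points into U10 (i.e. leaves U10 via a parent).
Parents of U10: {U2}.
Enumerating:
  P1: U10 <- U2 <- U9 -> U4 -> U3
  P2: U10 <- U2 <- U9 -> U7 <- U4 -> U3
  P3: U10 <- U2 <- U9 -> U7 -> U1 <- U4 -> U3
  P4: U10 <- U2 -> U7 <- U9 -> U4 -> U3
  P5: U10 <- U2 -> U7 <- U4 -> U3
  P6: U10 <- U2 -> U7 -> U1 <- U4 -> U3
  P7: U10 <- U2 -> U3
That exhausts the simple backdoor paths. Count: 7.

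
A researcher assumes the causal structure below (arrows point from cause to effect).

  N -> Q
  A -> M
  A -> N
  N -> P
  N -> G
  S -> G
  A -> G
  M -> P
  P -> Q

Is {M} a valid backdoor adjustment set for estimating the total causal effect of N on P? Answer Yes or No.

Yes

Backdoor paths from N to P (paths whose first edge points into N):
  P1: N <- A -> M -> P
Condition 1 (no descendant of N in the set): holds — descendants of N are {G, P, Q}; none are in {M}.
Condition 2 (every backdoor path blocked by {M}):
  P1: blocked at chain node M ∈ conditioning set.
{M} satisfies the backdoor criterion.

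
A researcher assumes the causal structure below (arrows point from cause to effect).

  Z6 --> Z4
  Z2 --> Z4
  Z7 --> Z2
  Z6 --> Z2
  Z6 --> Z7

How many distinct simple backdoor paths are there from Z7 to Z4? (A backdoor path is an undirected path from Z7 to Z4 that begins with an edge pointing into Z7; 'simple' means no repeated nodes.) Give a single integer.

A backdoor path from Z7 to Z4 is any simple undirected path whose first edge points into Z7 (i.e. leaves Z7 via a parent).
Parents of Z7: {Z6}.
Enumerating:
  P1: Z7 <- Z6 -> Z2 -> Z4
  P2: Z7 <- Z6 -> Z4
That exhausts the simple backdoor paths. Count: 2.

2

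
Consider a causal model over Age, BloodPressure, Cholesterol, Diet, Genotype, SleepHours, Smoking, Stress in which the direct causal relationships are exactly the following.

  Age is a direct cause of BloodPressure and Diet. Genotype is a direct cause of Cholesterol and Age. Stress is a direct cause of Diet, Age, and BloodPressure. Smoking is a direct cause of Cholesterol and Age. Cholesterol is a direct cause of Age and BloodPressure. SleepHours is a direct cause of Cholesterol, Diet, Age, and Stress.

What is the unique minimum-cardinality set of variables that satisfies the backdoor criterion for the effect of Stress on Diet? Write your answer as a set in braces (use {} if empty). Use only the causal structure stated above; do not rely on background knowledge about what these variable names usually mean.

{SleepHours}

Variables eligible for adjustment (non-descendants of Stress, excluding Stress and Diet): {Cholesterol, Genotype, SleepHours, Smoking}.
Backdoor paths from Stress to Diet:
  P1: Stress <- SleepHours -> Cholesterol <- Genotype -> Age -> Diet
  P2: Stress <- SleepHours -> Cholesterol <- Smoking -> Age -> Diet
  P3: Stress <- SleepHours -> Cholesterol -> Age -> Diet
  P4: Stress <- SleepHours -> Cholesterol -> BloodPressure <- Age -> Diet
  P5: Stress <- SleepHours -> Age -> Diet
  P6: Stress <- SleepHours -> Diet
The empty set is not sufficient: P3 (Stress <- SleepHours -> Cholesterol -> Age -> Diet) has no collider blocking it and no conditioned non-collider, so it is open.
Try {SleepHours}:
  P1: blocked at fork node SleepHours ∈ conditioning set.
  P2: blocked at fork node SleepHours ∈ conditioning set.
  P3: blocked at fork node SleepHours ∈ conditioning set.
  P4: blocked at fork node SleepHours ∈ conditioning set.
  P5: blocked at fork node SleepHours ∈ conditioning set.
  P6: blocked at fork node SleepHours ∈ conditioning set.
{SleepHours} contains no descendant of Stress and blocks every backdoor path.
No other singleton works — e.g. {Genotype} leaves P3 open — so {SleepHours} is the unique smallest valid adjustment set.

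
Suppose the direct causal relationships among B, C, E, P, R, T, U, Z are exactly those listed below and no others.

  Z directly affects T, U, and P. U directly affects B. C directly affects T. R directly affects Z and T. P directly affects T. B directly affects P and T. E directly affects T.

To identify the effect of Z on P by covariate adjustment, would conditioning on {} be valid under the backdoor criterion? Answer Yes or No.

Backdoor paths from Z to P (paths whose first edge points into Z):
  P1: Z <- R -> T <- B -> P
  P2: Z <- R -> T <- P
Condition 1 (no descendant of Z in the set): holds — descendants of Z are {B, P, T, U}; none are in {}.
Condition 2 (every backdoor path blocked by {}):
  P1: blocked at collider T (neither it nor any descendant is in the conditioning set).
  P2: blocked at collider T (neither it nor any descendant is in the conditioning set).
{} satisfies the backdoor criterion.

Yes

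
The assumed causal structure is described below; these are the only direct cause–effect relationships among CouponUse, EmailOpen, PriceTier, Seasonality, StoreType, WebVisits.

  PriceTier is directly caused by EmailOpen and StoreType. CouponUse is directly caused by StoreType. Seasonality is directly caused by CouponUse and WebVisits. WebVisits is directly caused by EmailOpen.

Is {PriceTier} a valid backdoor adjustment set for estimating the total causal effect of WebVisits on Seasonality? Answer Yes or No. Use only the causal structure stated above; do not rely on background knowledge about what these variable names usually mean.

Backdoor paths from WebVisits to Seasonality (paths whose first edge points into WebVisits):
  P1: WebVisits <- EmailOpen -> PriceTier <- StoreType -> CouponUse -> Seasonality
Condition 1 (no descendant of WebVisits in the set): holds — descendants of WebVisits are {Seasonality}; none are in {PriceTier}.
Condition 2 (every backdoor path blocked by {PriceTier}):
  P1: open — collider(s) PriceTier are conditioned on (or have a conditioned descendant) and no non-collider on the path is in the set.
{PriceTier} does not satisfy the backdoor criterion.

No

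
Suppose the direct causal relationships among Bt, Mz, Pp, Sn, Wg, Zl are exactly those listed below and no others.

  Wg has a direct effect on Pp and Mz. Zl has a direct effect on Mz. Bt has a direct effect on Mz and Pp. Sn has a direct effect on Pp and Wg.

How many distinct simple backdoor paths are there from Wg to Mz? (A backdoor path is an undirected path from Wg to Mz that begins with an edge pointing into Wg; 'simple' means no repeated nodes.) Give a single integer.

1

A backdoor path from Wg to Mz is any simple undirected path whose first edge points into Wg (i.e. leaves Wg via a parent).
Parents of Wg: {Sn}.
Enumerating:
  P1: Wg <- Sn -> Pp <- Bt -> Mz
That exhausts the simple backdoor paths. Count: 1.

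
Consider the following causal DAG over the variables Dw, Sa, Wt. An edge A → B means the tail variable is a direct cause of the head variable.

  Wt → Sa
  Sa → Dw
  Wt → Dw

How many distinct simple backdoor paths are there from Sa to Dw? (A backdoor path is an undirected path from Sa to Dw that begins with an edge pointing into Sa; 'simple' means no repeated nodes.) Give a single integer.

A backdoor path from Sa to Dw is any simple undirected path whose first edge points into Sa (i.e. leaves Sa via a parent).
Parents of Sa: {Wt}.
Enumerating:
  P1: Sa <- Wt -> Dw
That exhausts the simple backdoor paths. Count: 1.

1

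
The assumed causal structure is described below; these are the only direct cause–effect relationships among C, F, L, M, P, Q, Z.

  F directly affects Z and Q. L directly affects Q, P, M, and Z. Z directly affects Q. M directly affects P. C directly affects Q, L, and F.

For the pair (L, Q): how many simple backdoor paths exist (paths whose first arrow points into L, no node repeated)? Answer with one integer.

3

A backdoor path from L to Q is any simple undirected path whose first edge points into L (i.e. leaves L via a parent).
Parents of L: {C}.
Enumerating:
  P1: L <- C -> F -> Z -> Q
  P2: L <- C -> F -> Q
  P3: L <- C -> Q
That exhausts the simple backdoor paths. Count: 3.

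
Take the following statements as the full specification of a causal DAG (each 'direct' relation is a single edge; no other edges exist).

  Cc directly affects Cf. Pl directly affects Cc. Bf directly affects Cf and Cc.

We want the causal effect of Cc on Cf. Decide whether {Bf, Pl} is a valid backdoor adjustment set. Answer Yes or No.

Yes

Backdoor paths from Cc to Cf (paths whose first edge points into Cc):
  P1: Cc <- Bf -> Cf
Condition 1 (no descendant of Cc in the set): holds — descendants of Cc are {Cf}; none are in {Bf, Pl}.
Condition 2 (every backdoor path blocked by {Bf, Pl}):
  P1: blocked at fork node Bf ∈ conditioning set.
{Bf, Pl} satisfies the backdoor criterion.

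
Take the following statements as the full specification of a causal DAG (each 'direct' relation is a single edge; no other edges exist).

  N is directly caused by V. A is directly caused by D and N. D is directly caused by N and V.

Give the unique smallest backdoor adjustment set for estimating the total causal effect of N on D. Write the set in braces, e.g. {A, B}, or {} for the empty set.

Variables eligible for adjustment (non-descendants of N, excluding N and D): {V}.
Backdoor paths from N to D:
  P1: N <- V -> D
The empty set is not sufficient: P1 (N <- V -> D) has no collider blocking it and no conditioned non-collider, so it is open.
Try {V}:
  P1: blocked at fork node V ∈ conditioning set.
{V} contains no descendant of N and blocks every backdoor path.
{V} is the unique smallest valid adjustment set.

{V}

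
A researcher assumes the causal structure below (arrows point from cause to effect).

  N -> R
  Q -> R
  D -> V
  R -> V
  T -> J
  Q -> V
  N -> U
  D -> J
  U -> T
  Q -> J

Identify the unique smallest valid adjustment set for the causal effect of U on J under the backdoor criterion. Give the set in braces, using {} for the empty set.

{}

Variables eligible for adjustment (non-descendants of U, excluding U and J): {D, N, Q, R, V}.
Backdoor paths from U to J:
  P1: U <- N -> R <- Q -> J
  P2: U <- N -> R <- Q -> V <- D -> J
  P3: U <- N -> R -> V <- D -> J
  P4: U <- N -> R -> V <- Q -> J
Each backdoor path contains an unconditioned collider, so every path is already blocked with the empty conditioning set:
  P1: blocked at collider R (neither it nor any descendant is in the conditioning set).
  P2: blocked at collider R (neither it nor any descendant is in the conditioning set).
  P3: blocked at collider V (neither it nor any descendant is in the conditioning set).
  P4: blocked at collider V (neither it nor any descendant is in the conditioning set).
The empty set is therefore the unique smallest valid set.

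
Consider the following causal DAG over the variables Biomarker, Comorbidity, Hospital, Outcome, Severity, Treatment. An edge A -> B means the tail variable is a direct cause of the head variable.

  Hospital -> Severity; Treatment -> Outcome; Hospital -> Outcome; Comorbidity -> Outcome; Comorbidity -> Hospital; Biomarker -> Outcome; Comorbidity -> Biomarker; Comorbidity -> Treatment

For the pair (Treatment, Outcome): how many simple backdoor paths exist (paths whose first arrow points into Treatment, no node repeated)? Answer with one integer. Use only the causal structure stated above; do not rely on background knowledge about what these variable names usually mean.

A backdoor path from Treatment to Outcome is any simple undirected path whose first edge points into Treatment (i.e. leaves Treatment via a parent).
Parents of Treatment: {Comorbidity}.
Enumerating:
  P1: Treatment <- Comorbidity -> Biomarker -> Outcome
  P2: Treatment <- Comorbidity -> Hospital -> Outcome
  P3: Treatment <- Comorbidity -> Outcome
That exhausts the simple backdoor paths. Count: 3.

3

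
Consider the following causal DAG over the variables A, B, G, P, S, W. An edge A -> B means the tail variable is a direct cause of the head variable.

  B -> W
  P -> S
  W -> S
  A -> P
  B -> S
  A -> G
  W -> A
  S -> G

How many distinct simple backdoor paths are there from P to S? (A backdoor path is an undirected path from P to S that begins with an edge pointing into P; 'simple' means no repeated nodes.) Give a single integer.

A backdoor path from P to S is any simple undirected path whose first edge points into P (i.e. leaves P via a parent).
Parents of P: {A}.
Enumerating:
  P1: P <- A <- W <- B -> S
  P2: P <- A <- W -> S
  P3: P <- A -> G <- S
That exhausts the simple backdoor paths. Count: 3.

3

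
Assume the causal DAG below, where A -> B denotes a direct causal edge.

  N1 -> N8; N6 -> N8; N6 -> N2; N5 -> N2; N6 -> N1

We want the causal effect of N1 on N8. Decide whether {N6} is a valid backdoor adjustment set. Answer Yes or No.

Yes

Backdoor paths from N1 to N8 (paths whose first edge points into N1):
  P1: N1 <- N6 -> N8
Condition 1 (no descendant of N1 in the set): holds — descendants of N1 are {N8}; none are in {N6}.
Condition 2 (every backdoor path blocked by {N6}):
  P1: blocked at fork node N6 ∈ conditioning set.
{N6} satisfies the backdoor criterion.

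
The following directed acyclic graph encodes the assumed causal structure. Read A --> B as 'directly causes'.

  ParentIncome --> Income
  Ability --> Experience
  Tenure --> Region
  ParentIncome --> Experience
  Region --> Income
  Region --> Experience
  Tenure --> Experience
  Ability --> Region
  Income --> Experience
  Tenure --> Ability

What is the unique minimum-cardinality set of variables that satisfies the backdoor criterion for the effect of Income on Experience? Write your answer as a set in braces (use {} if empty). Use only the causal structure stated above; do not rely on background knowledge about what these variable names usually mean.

Variables eligible for adjustment (non-descendants of Income, excluding Income and Experience): {Ability, ParentIncome, Region, Tenure}.
Backdoor paths from Income to Experience:
  P1: Income <- Region <- Tenure -> Ability -> Experience
  P2: Income <- Region <- Tenure -> Experience
  P3: Income <- Region <- Ability <- Tenure -> Experience
  P4: Income <- Region <- Ability -> Experience
  P5: Income <- Region -> Experience
  P6: Income <- ParentIncome -> Experience
The empty set is not sufficient: P1 (Income <- Region <- Tenure -> Ability -> Experience) has no collider blocking it and no conditioned non-collider, so it is open.
Try {ParentIncome, Region}:
  P1: blocked at chain node Region ∈ conditioning set.
  P2: blocked at chain node Region ∈ conditioning set.
  P3: blocked at chain node Region ∈ conditioning set.
  P4: blocked at chain node Region ∈ conditioning set.
  P5: blocked at fork node Region ∈ conditioning set.
  P6: blocked at fork node ParentIncome ∈ conditioning set.
{ParentIncome, Region} contains no descendant of Income and blocks every backdoor path.
Every element of {ParentIncome, Region} is needed (dropping ParentIncome leaves P6 open; dropping Region leaves P1 open), so no proper subset is valid.
Among all size-2 subsets of the eligible variables, only {ParentIncome, Region} blocks every backdoor path, so it is the unique smallest valid adjustment set.

{ParentIncome, Region}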